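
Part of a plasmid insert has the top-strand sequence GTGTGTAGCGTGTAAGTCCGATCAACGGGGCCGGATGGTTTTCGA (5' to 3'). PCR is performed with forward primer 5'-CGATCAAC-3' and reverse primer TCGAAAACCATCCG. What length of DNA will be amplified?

27 bp

The forward primer matches the template at positions 19–26.
Reverse complement of the reverse primer: CGGATGGTTTTCGA. This occurs on the top strand at positions 32–45.
Product length = (reverse-primer end) − (forward-primer start) + 1 = 45 − 19 + 1 = 27 bp.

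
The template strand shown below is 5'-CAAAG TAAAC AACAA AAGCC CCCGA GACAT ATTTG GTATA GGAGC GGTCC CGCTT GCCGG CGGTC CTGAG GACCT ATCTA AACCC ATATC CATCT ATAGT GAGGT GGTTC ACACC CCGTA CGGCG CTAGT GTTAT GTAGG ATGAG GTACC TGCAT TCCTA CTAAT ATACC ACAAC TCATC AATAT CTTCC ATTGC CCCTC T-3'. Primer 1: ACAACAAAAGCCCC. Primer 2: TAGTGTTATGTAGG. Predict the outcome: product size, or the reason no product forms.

No product — both primers anneal to the same strand and extend in the same direction.

Primer 1 (ACAACAAAAGCCCC) matches the top strand at positions 9–22 (3' end points downstream).
Primer 2 (TAGTGTTATGTAGG) also matches the top strand directly, at positions 127–140 — its reverse complement CCTACATAACACTA is not present.
Both primers anneal to the bottom strand with 3' ends pointing the same way, so neither can prime synthesis back toward the other.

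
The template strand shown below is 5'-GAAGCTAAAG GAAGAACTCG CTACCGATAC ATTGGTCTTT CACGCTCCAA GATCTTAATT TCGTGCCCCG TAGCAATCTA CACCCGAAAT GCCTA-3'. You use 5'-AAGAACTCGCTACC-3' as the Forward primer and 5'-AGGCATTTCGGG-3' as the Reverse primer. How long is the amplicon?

83 bp

The forward primer matches the template at positions 12–25.
Taking the reverse complement of AGGCATTTCGGG gives CCCGAAATGCCT, found at positions 83–94 on the template; the primer anneals here to the top strand with its 3' end pointing upstream.
Product length = (reverse-primer end) − (forward-primer start) + 1 = 94 − 12 + 1 = 83 bp.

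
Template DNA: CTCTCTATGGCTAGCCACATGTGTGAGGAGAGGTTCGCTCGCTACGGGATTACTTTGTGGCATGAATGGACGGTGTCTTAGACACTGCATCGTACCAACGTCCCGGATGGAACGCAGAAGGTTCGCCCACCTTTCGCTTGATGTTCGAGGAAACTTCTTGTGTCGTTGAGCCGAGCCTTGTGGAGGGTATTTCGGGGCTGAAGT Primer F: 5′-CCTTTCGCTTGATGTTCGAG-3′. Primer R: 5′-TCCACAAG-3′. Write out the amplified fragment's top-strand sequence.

5'-CCTTTCGCTTGATGTTCGAGGAAACTTCTTGTGTCGTTGAGCCGAGCCTTGTGGA-3'

Scanning the template, CCTTTCGCTTGATGTTCGAG occurs at positions 130–149; this primer anneals to the bottom strand there with its 3' end pointing downstream.
Reverse complement of the reverse primer: CTTGTGGA. This occurs on the top strand at positions 177–184.
The product is the template from position 130 through 184 (55 bp).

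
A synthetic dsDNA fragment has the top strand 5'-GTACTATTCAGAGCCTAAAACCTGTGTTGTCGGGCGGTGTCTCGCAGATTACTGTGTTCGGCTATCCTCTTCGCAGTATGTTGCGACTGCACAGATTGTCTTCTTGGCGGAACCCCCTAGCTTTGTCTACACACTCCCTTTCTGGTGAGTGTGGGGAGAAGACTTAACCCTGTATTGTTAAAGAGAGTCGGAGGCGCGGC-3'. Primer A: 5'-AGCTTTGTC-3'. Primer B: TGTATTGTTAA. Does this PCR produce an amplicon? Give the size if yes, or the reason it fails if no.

No product — both primers anneal to the same strand and extend in the same direction.

Primer A (AGCTTTGTC) matches the top strand at positions 119–127 (3' end points downstream).
Primer B (TGTATTGTTAA) also matches the top strand directly, at positions 171–181 — its reverse complement TTAACAATACA is not present.
Both primers anneal to the bottom strand with 3' ends pointing the same way, so neither can prime synthesis back toward the other.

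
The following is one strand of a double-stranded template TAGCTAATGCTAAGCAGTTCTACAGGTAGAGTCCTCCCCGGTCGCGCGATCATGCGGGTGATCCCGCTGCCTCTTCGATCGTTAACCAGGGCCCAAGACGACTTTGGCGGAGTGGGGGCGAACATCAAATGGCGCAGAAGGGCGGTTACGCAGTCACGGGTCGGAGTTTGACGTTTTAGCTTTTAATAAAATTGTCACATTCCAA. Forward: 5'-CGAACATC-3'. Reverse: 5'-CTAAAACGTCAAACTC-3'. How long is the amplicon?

61 bp

The forward primer matches the template at positions 119–126.
The reverse primer's reverse complement is GAGTTTGACGTTTTAG, which matches the template at positions 164–179.
The product runs from position 119 to position 179, so its length is 179 − 119 + 1 = 61 bp.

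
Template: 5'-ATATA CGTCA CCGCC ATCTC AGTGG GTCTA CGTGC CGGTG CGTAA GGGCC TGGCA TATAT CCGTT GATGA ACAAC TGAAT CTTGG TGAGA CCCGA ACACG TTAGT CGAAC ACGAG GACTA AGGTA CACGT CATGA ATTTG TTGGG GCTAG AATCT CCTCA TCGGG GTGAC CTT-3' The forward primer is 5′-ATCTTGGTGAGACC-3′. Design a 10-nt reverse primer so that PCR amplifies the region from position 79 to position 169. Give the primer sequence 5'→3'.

The product's 3' end on the top strand is position 169.
The reverse primer anneals to the top strand over positions 160–169, i.e. to ATCGGGGTGA.
Its sequence written 5'→3' is the reverse complement: TCACCCCGAT.

5'-TCACCCCGAT-3'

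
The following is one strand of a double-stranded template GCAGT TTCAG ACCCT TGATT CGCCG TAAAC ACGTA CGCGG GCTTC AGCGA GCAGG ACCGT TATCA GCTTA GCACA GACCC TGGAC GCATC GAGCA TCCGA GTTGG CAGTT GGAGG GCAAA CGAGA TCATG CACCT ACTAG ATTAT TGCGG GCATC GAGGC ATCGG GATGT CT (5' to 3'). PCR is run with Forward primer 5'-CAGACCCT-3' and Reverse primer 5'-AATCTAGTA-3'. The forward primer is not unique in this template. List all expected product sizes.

The forward primer CAGACCCT matches the top strand at positions 8–15, 74–81.
The reverse primer's reverse complement is TACTAGATT, matching at positions 135–143.
Each forward site pairs with the reverse site to give a product ending at position 143: sizes 136, 70 bp.

136 bp, 70 bp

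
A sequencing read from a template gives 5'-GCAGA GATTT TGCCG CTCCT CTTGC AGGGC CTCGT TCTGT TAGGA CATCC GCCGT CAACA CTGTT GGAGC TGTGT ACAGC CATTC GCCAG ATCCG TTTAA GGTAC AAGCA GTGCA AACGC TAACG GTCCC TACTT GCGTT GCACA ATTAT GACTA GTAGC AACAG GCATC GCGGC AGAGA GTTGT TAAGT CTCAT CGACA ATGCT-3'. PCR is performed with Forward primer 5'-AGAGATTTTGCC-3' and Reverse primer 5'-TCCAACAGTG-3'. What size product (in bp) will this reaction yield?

Scanning the template, AGAGATTTTGCC occurs at positions 3–14; this primer anneals to the bottom strand there with its 3' end pointing downstream.
Reverse complement of the reverse primer: CACTGTTGGA. This occurs on the top strand at positions 59–68.
Amplicon spans positions 3–68: 66 bp.

66 bp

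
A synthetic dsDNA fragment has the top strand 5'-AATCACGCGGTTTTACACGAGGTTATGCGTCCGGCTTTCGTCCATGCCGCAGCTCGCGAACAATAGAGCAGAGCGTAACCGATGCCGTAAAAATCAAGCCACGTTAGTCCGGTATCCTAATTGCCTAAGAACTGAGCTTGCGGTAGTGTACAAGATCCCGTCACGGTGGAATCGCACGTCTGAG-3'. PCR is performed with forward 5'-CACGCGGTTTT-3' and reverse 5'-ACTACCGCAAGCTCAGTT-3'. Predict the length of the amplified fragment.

144 bp

Scanning the template, CACGCGGTTTT occurs at positions 4–14; this primer anneals to the bottom strand there with its 3' end pointing downstream.
The reverse primer's reverse complement is AACTGAGCTTGCGGTAGT, which matches the template at positions 130–147.
Amplicon spans positions 4–147: 144 bp.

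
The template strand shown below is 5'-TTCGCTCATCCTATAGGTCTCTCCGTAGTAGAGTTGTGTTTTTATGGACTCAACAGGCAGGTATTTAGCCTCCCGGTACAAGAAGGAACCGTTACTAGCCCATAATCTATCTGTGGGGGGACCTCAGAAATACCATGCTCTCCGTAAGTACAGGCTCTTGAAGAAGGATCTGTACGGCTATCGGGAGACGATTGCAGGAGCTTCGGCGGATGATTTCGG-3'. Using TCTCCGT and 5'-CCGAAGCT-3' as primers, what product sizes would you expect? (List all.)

The forward primer TCTCCGT matches the top strand at positions 20–26, 139–145.
The reverse primer's reverse complement is AGCTTCGG, matching at positions 199–206.
Each forward site pairs with the reverse site to give a product ending at position 206: sizes 187, 68 bp.

187 bp, 68 bp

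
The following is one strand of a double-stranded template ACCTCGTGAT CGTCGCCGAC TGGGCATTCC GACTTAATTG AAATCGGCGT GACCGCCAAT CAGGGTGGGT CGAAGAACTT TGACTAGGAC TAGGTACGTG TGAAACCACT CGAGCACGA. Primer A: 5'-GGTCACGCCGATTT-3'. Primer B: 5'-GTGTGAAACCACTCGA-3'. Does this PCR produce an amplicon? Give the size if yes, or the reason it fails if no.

Primer A (GGTCACGCCGATTT) has reverse complement AAATCGGCGTGACC, which matches the top strand at positions 41–54; primer A anneals to the top strand there with its 3' end pointing upstream toward position 41.
Primer B (GTGTGAAACCACTCGA) matches the top strand directly at positions 98–113; it anneals to the bottom strand with its 3' end pointing downstream toward position 113.
The 3' ends diverge (primer A extends toward position 1, primer B toward position 119), so the primers never converge on a shared product.

No product — the primers' 3' ends point away from each other.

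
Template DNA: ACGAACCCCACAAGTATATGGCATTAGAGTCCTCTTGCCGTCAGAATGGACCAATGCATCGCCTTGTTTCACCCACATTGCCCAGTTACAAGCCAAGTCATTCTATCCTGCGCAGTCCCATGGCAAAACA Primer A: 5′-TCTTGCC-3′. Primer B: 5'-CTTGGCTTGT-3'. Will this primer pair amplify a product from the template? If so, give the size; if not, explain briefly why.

Yes — a 65 bp product.

Primer A (TCTTGCC) matches the top strand at positions 33–39; it acts as a forward primer.
Primer B's reverse complement is ACAAGCCAAG, matching the top strand at positions 88–97; it acts as a reverse primer.
The 3' ends face each other across positions 33–97, giving a 65 bp product.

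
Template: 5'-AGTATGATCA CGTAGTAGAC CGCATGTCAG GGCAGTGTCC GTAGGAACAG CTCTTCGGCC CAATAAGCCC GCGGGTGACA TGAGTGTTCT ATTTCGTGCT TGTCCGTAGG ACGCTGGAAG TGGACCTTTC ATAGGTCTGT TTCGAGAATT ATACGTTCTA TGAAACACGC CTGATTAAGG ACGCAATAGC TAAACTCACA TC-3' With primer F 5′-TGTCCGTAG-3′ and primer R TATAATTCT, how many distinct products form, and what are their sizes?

The forward primer TGTCCGTAG matches the top strand at positions 36–44, 101–109.
The reverse primer's reverse complement is AGAATTATA, matching at positions 145–153.
Each forward site pairs with the reverse site to give a product ending at position 153: sizes 118, 53 bp.

Two products: 118 bp, 53 bp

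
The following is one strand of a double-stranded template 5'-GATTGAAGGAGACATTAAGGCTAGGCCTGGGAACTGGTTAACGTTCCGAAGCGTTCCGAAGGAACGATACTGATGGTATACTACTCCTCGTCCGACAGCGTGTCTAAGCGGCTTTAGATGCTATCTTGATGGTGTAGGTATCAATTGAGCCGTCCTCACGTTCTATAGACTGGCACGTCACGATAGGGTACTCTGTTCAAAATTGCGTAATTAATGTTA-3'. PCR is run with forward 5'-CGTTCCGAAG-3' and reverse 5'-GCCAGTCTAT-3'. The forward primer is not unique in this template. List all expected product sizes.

133 bp, 123 bp

The forward primer CGTTCCGAAG matches the top strand at positions 42–51, 52–61.
The reverse primer's reverse complement is ATAGACTGGC, matching at positions 165–174.
Each forward site pairs with the reverse site to give a product ending at position 174: sizes 133, 123 bp.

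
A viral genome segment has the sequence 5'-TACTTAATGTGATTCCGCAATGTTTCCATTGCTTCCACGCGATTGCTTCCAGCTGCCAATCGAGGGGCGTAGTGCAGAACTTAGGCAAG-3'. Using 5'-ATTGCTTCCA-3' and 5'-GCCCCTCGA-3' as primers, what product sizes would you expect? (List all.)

The forward primer ATTGCTTCCA matches the top strand at positions 28–37, 42–51.
The reverse primer's reverse complement is TCGAGGGGC, matching at positions 60–68.
Each forward site pairs with the reverse site to give a product ending at position 68: sizes 41, 27 bp.

41 bp, 27 bp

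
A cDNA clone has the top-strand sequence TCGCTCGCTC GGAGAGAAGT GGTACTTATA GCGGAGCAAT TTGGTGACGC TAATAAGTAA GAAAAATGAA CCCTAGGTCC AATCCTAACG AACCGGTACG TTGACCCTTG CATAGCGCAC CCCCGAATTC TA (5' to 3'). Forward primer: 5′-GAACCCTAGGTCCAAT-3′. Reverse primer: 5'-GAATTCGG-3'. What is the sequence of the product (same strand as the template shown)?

The forward primer matches the template at positions 68–83.
Reverse complement of the reverse primer: CCGAATTC. This occurs on the top strand at positions 123–130.
The product is the template from position 68 through 130 (63 bp).

5'-GAACCCTAGGTCCAATCCTAACGAACCGGTACGTTGACCCTTGCATAGCGCACCCCCGAATTC-3'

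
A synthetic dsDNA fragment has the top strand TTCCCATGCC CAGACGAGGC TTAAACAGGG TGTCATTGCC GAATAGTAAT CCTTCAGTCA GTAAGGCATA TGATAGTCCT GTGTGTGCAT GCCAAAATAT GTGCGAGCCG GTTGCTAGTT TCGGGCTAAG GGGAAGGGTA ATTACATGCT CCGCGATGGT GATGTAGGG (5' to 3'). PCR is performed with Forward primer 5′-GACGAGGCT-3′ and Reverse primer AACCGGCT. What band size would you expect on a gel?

101 bp

The forward primer matches the template at positions 13–21.
The reverse primer's reverse complement is AGCCGGTT, which matches the template at positions 106–113.
The product runs from position 13 to position 113, so its length is 113 − 13 + 1 = 101 bp.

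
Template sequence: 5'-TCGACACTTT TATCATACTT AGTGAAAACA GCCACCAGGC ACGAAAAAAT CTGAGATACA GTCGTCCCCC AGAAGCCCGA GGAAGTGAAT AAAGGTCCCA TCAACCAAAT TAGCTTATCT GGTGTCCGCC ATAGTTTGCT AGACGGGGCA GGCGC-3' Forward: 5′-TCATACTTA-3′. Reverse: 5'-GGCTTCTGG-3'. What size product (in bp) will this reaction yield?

65 bp

Forward primer TCATACTTA is found on the top strand at positions 13–21.
Taking the reverse complement of GGCTTCTGG gives CCAGAAGCC, found at positions 69–77 on the template; the primer anneals here to the top strand with its 3' end pointing upstream.
The product runs from position 13 to position 77, so its length is 77 − 13 + 1 = 65 bp.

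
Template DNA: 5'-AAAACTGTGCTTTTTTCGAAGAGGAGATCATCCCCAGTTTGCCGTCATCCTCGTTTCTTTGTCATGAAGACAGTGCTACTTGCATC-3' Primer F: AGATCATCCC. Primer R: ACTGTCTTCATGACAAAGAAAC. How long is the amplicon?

Scanning the template, AGATCATCCC occurs at positions 25–34; this primer anneals to the bottom strand there with its 3' end pointing downstream.
Taking the reverse complement of ACTGTCTTCATGACAAAGAAAC gives GTTTCTTTGTCATGAAGACAGT, found at positions 53–74 on the template; the primer anneals here to the top strand with its 3' end pointing upstream.
The product runs from position 25 to position 74, so its length is 74 − 25 + 1 = 50 bp.

50 bp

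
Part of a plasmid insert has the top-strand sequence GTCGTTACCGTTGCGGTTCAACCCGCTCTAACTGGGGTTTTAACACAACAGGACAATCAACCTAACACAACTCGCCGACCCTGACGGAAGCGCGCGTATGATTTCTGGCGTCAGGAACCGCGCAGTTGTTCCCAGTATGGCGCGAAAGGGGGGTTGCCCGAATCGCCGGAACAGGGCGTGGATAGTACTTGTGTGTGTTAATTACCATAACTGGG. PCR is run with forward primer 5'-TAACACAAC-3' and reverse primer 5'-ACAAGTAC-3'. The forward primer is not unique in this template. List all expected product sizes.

152 bp, 130 bp

The forward primer TAACACAAC matches the top strand at positions 41–49, 63–71.
The reverse primer's reverse complement is GTACTTGT, matching at positions 185–192.
Each forward site pairs with the reverse site to give a product ending at position 192: sizes 152, 130 bp.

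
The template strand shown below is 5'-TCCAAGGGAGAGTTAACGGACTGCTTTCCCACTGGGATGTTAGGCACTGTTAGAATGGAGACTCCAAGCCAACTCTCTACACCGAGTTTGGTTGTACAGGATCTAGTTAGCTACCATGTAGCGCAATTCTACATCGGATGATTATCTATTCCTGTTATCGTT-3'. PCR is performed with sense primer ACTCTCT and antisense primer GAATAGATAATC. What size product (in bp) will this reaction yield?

Forward primer ACTCTCT is found on the top strand at positions 72–78.
The reverse primer's reverse complement is GATTATCTATTC, which matches the template at positions 140–151.
The product runs from position 72 to position 151, so its length is 151 − 72 + 1 = 80 bp.

80 bp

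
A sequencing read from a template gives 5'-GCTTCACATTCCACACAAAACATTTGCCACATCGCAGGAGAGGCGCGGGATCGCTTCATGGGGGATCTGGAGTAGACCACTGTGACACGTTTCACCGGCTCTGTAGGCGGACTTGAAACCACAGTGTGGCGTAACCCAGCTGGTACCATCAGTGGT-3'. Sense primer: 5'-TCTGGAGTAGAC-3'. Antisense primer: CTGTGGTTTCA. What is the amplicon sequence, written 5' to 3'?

Forward primer TCTGGAGTAGAC is found on the top strand at positions 66–77.
The reverse primer's reverse complement is TGAAACCACAG, which matches the template at positions 114–124.
The product is the template from position 66 through 124 (59 bp).

5'-TCTGGAGTAGACCACTGTGACACGTTTCACCGGCTCTGTAGGCGGACTTGAAACCACAG-3'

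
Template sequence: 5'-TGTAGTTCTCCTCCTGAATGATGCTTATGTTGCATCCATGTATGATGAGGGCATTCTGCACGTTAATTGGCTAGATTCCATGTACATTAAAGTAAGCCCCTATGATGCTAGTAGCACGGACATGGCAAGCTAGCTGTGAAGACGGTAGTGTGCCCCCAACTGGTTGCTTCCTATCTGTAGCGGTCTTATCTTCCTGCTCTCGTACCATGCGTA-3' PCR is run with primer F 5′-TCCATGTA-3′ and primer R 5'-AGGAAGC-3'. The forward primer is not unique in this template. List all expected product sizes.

138 bp, 96 bp

The forward primer TCCATGTA matches the top strand at positions 35–42, 77–84.
The reverse primer's reverse complement is GCTTCCT, matching at positions 166–172.
Each forward site pairs with the reverse site to give a product ending at position 172: sizes 138, 96 bp.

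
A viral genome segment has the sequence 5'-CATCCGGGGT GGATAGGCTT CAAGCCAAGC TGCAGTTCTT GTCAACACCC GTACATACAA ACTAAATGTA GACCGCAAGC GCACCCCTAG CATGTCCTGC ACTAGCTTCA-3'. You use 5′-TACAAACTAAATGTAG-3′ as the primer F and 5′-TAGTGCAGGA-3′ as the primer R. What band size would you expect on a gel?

49 bp

Forward primer TACAAACTAAATGTAG is found on the top strand at positions 56–71.
Taking the reverse complement of TAGTGCAGGA gives TCCTGCACTA, found at positions 95–104 on the template; the primer anneals here to the top strand with its 3' end pointing upstream.
Product length = (reverse-primer end) − (forward-primer start) + 1 = 104 − 56 + 1 = 49 bp.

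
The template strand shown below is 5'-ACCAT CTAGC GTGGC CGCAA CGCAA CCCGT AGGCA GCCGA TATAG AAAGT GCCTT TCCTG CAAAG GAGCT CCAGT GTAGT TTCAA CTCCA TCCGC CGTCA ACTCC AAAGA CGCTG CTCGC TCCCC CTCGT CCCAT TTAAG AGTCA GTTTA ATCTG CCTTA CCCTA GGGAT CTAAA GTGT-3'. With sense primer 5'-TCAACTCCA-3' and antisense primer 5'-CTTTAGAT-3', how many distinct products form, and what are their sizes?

The forward primer TCAACTCCA matches the top strand at positions 82–90, 98–106.
The reverse primer's reverse complement is ATCTAAAG, matching at positions 169–176.
Each forward site pairs with the reverse site to give a product ending at position 176: sizes 95, 79 bp.

Two products: 95 bp, 79 bp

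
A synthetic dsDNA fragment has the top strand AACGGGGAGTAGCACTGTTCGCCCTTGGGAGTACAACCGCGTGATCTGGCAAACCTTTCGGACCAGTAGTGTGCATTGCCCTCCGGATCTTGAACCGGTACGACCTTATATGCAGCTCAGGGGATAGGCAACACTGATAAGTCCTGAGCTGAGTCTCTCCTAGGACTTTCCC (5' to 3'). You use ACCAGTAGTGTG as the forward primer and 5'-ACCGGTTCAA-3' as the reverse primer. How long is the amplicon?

The forward primer matches the template at positions 62–73.
Reverse complement of the reverse primer: TTGAACCGGT. This occurs on the top strand at positions 90–99.
The product runs from position 62 to position 99, so its length is 99 − 62 + 1 = 38 bp.

38 bp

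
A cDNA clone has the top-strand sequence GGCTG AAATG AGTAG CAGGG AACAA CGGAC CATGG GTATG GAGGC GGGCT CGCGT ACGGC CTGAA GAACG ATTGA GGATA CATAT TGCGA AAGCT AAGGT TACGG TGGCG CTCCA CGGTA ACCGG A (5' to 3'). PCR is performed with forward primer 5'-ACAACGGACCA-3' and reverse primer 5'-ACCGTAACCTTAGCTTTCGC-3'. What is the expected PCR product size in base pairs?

85 bp

The forward primer matches the template at positions 22–32.
Taking the reverse complement of ACCGTAACCTTAGCTTTCGC gives GCGAAAGCTAAGGTTACGGT, found at positions 87–106 on the template; the primer anneals here to the top strand with its 3' end pointing upstream.
The product runs from position 22 to position 106, so its length is 106 − 22 + 1 = 85 bp.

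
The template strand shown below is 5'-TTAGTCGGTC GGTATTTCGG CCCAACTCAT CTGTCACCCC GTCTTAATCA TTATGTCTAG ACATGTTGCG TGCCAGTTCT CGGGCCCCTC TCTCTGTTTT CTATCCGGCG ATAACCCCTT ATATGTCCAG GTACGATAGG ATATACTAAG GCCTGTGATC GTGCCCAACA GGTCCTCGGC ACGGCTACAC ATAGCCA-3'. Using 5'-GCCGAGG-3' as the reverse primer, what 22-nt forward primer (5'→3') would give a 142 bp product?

5'-CCGTCTTAATCATTATGTCTAG-3'

The reverse primer's reverse complement CCTCGGC matches the template at positions 174–180, so the product ends at position 180.
A 142 bp product then starts at position 180 − 142 + 1 = 39.
The forward primer is identical to the top strand there: CCGTCTTAATCATTATGTCTAG.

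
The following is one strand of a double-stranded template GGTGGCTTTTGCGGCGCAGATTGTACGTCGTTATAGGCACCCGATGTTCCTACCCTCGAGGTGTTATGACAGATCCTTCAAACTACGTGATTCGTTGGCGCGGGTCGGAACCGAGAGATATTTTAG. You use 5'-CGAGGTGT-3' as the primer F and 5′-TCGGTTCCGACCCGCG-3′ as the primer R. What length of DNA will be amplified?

The forward primer matches the template at positions 57–64.
The reverse primer's reverse complement is CGCGGGTCGGAACCGA, which matches the template at positions 99–114.
The product runs from position 57 to position 114, so its length is 114 − 57 + 1 = 58 bp.

58 bp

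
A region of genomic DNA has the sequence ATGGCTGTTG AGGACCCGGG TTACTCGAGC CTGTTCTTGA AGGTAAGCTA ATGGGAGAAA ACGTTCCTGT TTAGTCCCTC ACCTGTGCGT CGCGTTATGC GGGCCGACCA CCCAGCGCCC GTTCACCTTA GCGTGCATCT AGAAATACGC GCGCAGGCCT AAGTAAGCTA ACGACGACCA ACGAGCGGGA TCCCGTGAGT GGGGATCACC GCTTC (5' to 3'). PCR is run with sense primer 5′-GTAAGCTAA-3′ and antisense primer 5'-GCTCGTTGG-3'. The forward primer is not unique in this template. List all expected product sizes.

The forward primer GTAAGCTAA matches the top strand at positions 43–51, 163–171.
The reverse primer's reverse complement is CCAACGAGC, matching at positions 178–186.
Each forward site pairs with the reverse site to give a product ending at position 186: sizes 144, 24 bp.

144 bp, 24 bp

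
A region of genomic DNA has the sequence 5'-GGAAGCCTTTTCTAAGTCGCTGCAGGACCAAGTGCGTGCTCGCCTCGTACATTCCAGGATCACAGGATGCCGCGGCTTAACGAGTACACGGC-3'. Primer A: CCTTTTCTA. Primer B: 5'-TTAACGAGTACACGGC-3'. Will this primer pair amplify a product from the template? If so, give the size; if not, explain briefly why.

No product — both primers anneal to the same strand and extend in the same direction.

Primer A (CCTTTTCTA) matches the top strand at positions 6–14 (3' end points downstream).
Primer B (TTAACGAGTACACGGC) also matches the top strand directly, at positions 77–92 — its reverse complement GCCGTGTACTCGTTAA is not present.
Both primers anneal to the bottom strand with 3' ends pointing the same way, so neither can prime synthesis back toward the other.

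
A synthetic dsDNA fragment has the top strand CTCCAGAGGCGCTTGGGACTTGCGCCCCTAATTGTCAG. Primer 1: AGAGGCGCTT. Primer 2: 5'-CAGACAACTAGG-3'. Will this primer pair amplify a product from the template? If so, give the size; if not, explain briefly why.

No product — primer 2 has no binding site in the template.

Primer 2 (CAGACAACTAGG) does not match the top strand, and its reverse complement CCTAGTTGTCTG does not match either.
With no annealing site for primer 2, no amplification occurs.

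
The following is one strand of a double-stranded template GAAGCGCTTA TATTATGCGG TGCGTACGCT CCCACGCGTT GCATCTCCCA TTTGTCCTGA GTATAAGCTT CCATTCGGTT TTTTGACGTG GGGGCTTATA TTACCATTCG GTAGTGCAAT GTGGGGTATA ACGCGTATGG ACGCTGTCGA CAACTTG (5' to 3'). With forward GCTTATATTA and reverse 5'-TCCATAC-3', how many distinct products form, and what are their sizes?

The forward primer GCTTATATTA matches the top strand at positions 6–15, 94–103.
The reverse primer's reverse complement is GTATGGA, matching at positions 135–141.
Each forward site pairs with the reverse site to give a product ending at position 141: sizes 136, 48 bp.

Two products: 136 bp, 48 bp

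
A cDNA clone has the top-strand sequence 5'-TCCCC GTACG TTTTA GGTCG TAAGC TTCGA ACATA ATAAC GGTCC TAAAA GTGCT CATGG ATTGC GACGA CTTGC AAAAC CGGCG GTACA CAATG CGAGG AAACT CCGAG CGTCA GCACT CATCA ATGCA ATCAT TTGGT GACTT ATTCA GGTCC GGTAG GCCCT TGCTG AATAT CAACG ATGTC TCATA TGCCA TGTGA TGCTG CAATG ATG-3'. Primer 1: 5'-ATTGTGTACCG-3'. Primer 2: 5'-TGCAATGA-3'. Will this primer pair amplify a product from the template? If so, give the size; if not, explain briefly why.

No product — the primers' 3' ends point away from each other.

Primer 1 (ATTGTGTACCG) has reverse complement CGGTACACAAT, which matches the top strand at positions 84–94; primer 1 anneals to the top strand there with its 3' end pointing upstream toward position 84.
Primer 2 (TGCAATGA) matches the top strand directly at positions 204–211; it anneals to the bottom strand with its 3' end pointing downstream toward position 211.
The 3' ends diverge (primer 1 extends toward position 1, primer 2 toward position 213), so the primers never converge on a shared product.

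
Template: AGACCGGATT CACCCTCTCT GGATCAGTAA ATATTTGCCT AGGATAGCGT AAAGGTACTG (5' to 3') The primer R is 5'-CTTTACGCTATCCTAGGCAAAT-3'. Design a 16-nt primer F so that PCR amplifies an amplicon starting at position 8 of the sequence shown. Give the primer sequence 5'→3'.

5'-ATTCACCCTCTCTGGA-3'

The reverse primer's reverse complement ATTTGCCTAGGATAGCGTAAAG matches the template at positions 33–54; the product starts at position 8.
The forward primer is identical to the top strand over positions 8–23: ATTCACCCTCTCTGGA.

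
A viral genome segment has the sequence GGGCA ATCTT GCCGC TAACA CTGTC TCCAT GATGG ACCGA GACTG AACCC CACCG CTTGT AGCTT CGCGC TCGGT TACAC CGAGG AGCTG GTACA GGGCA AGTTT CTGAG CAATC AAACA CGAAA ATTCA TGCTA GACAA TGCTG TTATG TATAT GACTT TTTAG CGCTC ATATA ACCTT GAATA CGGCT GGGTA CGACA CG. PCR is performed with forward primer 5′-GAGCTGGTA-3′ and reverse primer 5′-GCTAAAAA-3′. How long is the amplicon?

82 bp

Forward primer GAGCTGGTA is found on the top strand at positions 85–93.
The reverse primer's reverse complement is TTTTTAGC, which matches the template at positions 159–166.
The product runs from position 85 to position 166, so its length is 166 − 85 + 1 = 82 bp.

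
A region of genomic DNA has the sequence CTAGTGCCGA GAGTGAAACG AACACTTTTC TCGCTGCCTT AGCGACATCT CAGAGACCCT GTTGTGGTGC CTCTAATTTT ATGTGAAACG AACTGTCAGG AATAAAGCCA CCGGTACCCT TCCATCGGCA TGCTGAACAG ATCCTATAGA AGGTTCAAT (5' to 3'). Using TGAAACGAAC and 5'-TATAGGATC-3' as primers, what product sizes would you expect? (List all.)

135 bp, 65 bp

The forward primer TGAAACGAAC matches the top strand at positions 14–23, 84–93.
The reverse primer's reverse complement is GATCCTATA, matching at positions 140–148.
Each forward site pairs with the reverse site to give a product ending at position 148: sizes 135, 65 bp.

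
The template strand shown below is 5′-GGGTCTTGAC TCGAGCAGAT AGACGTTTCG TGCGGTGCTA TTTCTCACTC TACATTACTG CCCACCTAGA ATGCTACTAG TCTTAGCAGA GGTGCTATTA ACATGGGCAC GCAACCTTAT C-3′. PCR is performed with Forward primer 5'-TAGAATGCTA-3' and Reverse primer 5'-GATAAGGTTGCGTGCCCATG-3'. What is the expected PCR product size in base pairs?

55 bp

The forward primer matches the template at positions 67–76.
Reverse complement of the reverse primer: CATGGGCACGCAACCTTATC. This occurs on the top strand at positions 102–121.
Product length = (reverse-primer end) − (forward-primer start) + 1 = 121 − 67 + 1 = 55 bp.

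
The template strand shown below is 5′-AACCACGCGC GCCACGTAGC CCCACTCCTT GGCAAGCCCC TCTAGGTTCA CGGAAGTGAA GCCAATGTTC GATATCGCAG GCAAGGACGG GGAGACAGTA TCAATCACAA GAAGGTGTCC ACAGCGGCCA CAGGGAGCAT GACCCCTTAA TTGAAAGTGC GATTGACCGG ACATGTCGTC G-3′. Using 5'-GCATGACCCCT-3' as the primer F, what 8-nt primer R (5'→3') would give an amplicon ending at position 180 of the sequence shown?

The forward primer binds at positions 137–147; the product's 3' end on the top strand is position 180.
The reverse primer anneals to the top strand over positions 173–180, i.e. to ATGTCGTC.
Its sequence written 5'→3' is the reverse complement: GACGACAT.

5'-GACGACAT-3'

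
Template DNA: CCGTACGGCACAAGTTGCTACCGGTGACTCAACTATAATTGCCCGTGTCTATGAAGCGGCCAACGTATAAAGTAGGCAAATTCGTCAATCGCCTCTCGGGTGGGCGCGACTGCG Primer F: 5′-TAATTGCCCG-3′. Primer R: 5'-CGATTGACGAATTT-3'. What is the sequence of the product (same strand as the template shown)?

The forward primer matches the template at positions 36–45.
Reverse complement of the reverse primer: AAATTCGTCAATCG. This occurs on the top strand at positions 78–91.
The product is the template from position 36 through 91 (56 bp).

5'-TAATTGCCCGTGTCTATGAAGCGGCCAACGTATAAAGTAGGCAAATTCGTCAATCG-3'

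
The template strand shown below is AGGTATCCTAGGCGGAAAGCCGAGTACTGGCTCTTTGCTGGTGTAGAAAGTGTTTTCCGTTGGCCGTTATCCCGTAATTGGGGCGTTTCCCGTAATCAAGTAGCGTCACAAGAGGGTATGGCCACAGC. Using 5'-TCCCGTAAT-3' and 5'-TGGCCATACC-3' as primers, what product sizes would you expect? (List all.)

55 bp, 37 bp

The forward primer TCCCGTAAT matches the top strand at positions 70–78, 88–96.
The reverse primer's reverse complement is GGTATGGCCA, matching at positions 115–124.
Each forward site pairs with the reverse site to give a product ending at position 124: sizes 55, 37 bp.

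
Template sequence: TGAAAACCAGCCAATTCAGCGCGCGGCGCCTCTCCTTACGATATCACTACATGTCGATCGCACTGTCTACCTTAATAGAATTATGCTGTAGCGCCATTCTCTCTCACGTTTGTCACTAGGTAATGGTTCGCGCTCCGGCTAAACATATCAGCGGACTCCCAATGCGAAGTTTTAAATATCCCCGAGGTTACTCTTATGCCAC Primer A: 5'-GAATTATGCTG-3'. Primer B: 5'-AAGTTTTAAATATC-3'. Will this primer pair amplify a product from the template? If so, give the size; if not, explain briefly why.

Primer A (GAATTATGCTG) matches the top strand at positions 78–88 (3' end points downstream).
Primer B (AAGTTTTAAATATC) also matches the top strand directly, at positions 167–180 — its reverse complement GATATTTAAAACTT is not present.
Both primers anneal to the bottom strand with 3' ends pointing the same way, so neither can prime synthesis back toward the other.

No product — both primers anneal to the same strand and extend in the same direction.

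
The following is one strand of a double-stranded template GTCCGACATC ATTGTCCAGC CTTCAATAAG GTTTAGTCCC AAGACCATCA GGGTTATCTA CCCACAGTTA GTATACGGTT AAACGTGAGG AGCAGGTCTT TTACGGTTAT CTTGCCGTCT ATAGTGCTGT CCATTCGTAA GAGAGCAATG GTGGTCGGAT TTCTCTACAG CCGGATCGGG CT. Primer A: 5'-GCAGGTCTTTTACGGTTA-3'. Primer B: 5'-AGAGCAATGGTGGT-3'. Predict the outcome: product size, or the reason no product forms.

No product — both primers anneal to the same strand and extend in the same direction.

Primer A (GCAGGTCTTTTACGGTTA) matches the top strand at positions 92–109 (3' end points downstream).
Primer B (AGAGCAATGGTGGT) also matches the top strand directly, at positions 142–155 — its reverse complement ACCACCATTGCTCT is not present.
Both primers anneal to the bottom strand with 3' ends pointing the same way, so neither can prime synthesis back toward the other.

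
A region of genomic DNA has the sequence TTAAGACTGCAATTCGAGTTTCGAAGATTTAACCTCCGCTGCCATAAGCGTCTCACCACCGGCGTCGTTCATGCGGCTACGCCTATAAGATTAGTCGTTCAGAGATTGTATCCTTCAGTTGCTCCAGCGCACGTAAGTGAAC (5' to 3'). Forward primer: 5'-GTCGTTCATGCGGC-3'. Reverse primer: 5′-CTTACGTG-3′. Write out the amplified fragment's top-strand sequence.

5'-GTCGTTCATGCGGCTACGCCTATAAGATTAGTCGTTCAGAGATTGTATCCTTCAGTTGCTCCAGCGCACGTAAG-3'

The forward primer matches the template at positions 64–77.
Reverse complement of the reverse primer: CACGTAAG. This occurs on the top strand at positions 130–137.
The product is the template from position 64 through 137 (74 bp).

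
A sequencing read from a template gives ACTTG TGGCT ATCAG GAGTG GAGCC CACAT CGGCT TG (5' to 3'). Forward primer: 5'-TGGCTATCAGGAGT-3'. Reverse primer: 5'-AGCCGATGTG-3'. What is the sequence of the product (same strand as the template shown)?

5'-TGGCTATCAGGAGTGGAGCCCACATCGGCT-3'

The forward primer matches the template at positions 6–19.
Reverse complement of the reverse primer: CACATCGGCT. This occurs on the top strand at positions 26–35.
The product is the template from position 6 through 35 (30 bp).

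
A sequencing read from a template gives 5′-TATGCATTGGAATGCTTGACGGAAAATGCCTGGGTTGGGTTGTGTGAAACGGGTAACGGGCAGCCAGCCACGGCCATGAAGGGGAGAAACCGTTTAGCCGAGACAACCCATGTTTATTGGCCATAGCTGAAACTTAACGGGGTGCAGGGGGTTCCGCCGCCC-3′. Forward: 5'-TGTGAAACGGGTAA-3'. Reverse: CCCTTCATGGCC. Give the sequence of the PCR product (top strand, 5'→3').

5'-TGTGAAACGGGTAACGGGCAGCCAGCCACGGCCATGAAGGG-3'

Scanning the template, TGTGAAACGGGTAA occurs at positions 43–56; this primer anneals to the bottom strand there with its 3' end pointing downstream.
Taking the reverse complement of CCCTTCATGGCC gives GGCCATGAAGGG, found at positions 72–83 on the template; the primer anneals here to the top strand with its 3' end pointing upstream.
The product is the template from position 43 through 83 (41 bp).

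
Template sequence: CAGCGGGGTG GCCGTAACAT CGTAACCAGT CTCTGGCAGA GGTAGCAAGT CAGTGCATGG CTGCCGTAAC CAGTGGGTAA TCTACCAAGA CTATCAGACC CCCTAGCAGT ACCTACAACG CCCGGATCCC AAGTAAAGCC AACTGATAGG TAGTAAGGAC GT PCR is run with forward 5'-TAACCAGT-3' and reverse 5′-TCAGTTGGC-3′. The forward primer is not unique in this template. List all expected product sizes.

124 bp, 80 bp

The forward primer TAACCAGT matches the top strand at positions 23–30, 67–74.
The reverse primer's reverse complement is GCCAACTGA, matching at positions 138–146.
Each forward site pairs with the reverse site to give a product ending at position 146: sizes 124, 80 bp.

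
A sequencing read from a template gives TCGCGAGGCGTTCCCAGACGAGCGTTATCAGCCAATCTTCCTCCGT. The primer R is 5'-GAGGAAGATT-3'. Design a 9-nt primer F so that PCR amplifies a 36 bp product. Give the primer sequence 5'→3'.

The reverse primer's reverse complement AATCTTCCTC matches the template at positions 34–43, so the product ends at position 43.
A 36 bp product then starts at position 43 − 36 + 1 = 8.
The forward primer is identical to the top strand there: GCGTTCCCA.

5'-GCGTTCCCA-3'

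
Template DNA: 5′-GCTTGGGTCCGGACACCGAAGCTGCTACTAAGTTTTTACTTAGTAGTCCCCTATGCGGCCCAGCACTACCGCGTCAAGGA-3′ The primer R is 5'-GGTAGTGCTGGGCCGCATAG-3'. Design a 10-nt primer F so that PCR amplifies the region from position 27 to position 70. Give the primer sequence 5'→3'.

5'-ACTAAGTTTT-3'

The reverse primer's reverse complement CTATGCGGCCCAGCACTACC matches the template at positions 51–70; the product starts at position 27.
The forward primer is identical to the top strand over positions 27–36: ACTAAGTTTT.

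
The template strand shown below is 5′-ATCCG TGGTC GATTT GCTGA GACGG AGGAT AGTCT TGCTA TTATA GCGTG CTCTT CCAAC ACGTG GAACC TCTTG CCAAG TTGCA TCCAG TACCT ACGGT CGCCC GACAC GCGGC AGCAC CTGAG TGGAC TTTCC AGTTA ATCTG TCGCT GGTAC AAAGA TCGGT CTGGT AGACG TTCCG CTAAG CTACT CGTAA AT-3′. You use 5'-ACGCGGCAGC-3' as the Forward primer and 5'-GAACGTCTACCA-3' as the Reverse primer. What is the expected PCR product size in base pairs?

Scanning the template, ACGCGGCAGC occurs at positions 109–118; this primer anneals to the bottom strand there with its 3' end pointing downstream.
Reverse complement of the reverse primer: TGGTAGACGTTC. This occurs on the top strand at positions 167–178.
Amplicon spans positions 109–178: 70 bp.

70 bp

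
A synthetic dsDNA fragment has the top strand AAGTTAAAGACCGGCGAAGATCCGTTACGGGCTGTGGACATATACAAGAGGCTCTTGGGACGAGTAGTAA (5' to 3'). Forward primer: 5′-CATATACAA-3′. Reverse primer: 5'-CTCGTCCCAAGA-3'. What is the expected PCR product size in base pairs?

26 bp

The forward primer matches the template at positions 39–47.
Taking the reverse complement of CTCGTCCCAAGA gives TCTTGGGACGAG, found at positions 53–64 on the template; the primer anneals here to the top strand with its 3' end pointing upstream.
The product runs from position 39 to position 64, so its length is 64 − 39 + 1 = 26 bp.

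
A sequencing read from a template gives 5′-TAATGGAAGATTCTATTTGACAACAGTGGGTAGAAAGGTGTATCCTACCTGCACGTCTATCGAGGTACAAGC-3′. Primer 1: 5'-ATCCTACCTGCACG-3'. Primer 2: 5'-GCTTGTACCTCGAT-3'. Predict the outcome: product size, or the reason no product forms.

Yes — a 31 bp product.

Primer 1 (ATCCTACCTGCACG) matches the top strand at positions 42–55; it acts as a forward primer.
Primer 2's reverse complement is ATCGAGGTACAAGC, matching the top strand at positions 59–72; it acts as a reverse primer.
The 3' ends face each other across positions 42–72, giving a 31 bp product.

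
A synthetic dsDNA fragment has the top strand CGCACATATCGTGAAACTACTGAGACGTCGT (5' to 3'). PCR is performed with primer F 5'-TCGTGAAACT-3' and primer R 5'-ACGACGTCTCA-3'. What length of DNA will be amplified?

Scanning the template, TCGTGAAACT occurs at positions 9–18; this primer anneals to the bottom strand there with its 3' end pointing downstream.
The reverse primer's reverse complement is TGAGACGTCGT, which matches the template at positions 21–31.
The product runs from position 9 to position 31, so its length is 31 − 9 + 1 = 23 bp.

23 bp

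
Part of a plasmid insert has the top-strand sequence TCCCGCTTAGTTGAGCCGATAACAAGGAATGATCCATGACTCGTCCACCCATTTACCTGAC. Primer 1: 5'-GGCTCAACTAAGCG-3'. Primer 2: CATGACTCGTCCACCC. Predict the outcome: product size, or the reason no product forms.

No product — the primers' 3' ends point away from each other.

Primer 1 (GGCTCAACTAAGCG) has reverse complement CGCTTAGTTGAGCC, which matches the top strand at positions 4–17; primer 1 anneals to the top strand there with its 3' end pointing upstream toward position 4.
Primer 2 (CATGACTCGTCCACCC) matches the top strand directly at positions 35–50; it anneals to the bottom strand with its 3' end pointing downstream toward position 50.
The 3' ends diverge (primer 1 extends toward position 1, primer 2 toward position 61), so the primers never converge on a shared product.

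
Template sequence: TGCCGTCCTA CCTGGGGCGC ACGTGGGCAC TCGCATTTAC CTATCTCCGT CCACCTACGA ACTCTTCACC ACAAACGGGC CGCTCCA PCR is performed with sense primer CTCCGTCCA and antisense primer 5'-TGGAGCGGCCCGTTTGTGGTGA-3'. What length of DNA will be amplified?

43 bp

Scanning the template, CTCCGTCCA occurs at positions 45–53; this primer anneals to the bottom strand there with its 3' end pointing downstream.
Taking the reverse complement of TGGAGCGGCCCGTTTGTGGTGA gives TCACCACAAACGGGCCGCTCCA, found at positions 66–87 on the template; the primer anneals here to the top strand with its 3' end pointing upstream.
Product length = (reverse-primer end) − (forward-primer start) + 1 = 87 − 45 + 1 = 43 bp.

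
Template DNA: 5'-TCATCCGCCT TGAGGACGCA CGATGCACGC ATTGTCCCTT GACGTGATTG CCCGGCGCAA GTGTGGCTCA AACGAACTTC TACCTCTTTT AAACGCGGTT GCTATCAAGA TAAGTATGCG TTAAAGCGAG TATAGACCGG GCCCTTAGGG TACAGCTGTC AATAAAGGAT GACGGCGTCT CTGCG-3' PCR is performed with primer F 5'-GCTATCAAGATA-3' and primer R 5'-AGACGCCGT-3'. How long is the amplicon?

The forward primer matches the template at positions 101–112.
Reverse complement of the reverse primer: ACGGCGTCT. This occurs on the top strand at positions 172–180.
The product runs from position 101 to position 180, so its length is 180 − 101 + 1 = 80 bp.

80 bp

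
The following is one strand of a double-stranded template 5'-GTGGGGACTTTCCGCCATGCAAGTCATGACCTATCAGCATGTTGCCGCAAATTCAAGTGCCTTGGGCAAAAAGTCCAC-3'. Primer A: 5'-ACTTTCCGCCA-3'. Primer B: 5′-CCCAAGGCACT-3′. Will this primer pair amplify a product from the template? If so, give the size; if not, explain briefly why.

Primer A (ACTTTCCGCCA) matches the top strand at positions 7–17; it acts as a forward primer.
Primer B's reverse complement is AGTGCCTTGGG, matching the top strand at positions 56–66; it acts as a reverse primer.
The 3' ends face each other across positions 7–66, giving a 60 bp product.

Yes — a 60 bp product.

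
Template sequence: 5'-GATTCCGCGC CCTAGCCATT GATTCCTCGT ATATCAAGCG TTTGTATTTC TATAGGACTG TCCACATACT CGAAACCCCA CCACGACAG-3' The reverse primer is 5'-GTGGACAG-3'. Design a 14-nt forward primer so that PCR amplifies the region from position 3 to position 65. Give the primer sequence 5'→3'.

5'-TTCCGCGCCCTAGC-3'

The reverse primer's reverse complement CTGTCCAC matches the template at positions 58–65; the product starts at position 3.
The forward primer is identical to the top strand over positions 3–16: TTCCGCGCCCTAGC.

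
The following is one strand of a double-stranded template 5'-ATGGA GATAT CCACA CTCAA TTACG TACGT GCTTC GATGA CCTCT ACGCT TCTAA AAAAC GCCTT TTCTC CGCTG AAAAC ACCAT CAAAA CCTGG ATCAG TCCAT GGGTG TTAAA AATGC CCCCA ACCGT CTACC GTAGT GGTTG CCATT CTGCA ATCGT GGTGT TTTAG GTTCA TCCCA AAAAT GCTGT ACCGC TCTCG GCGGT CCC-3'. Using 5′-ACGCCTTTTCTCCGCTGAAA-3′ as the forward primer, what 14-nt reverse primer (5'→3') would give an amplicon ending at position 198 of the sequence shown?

The forward primer binds at positions 59–78; the product's 3' end on the top strand is position 198.
The reverse primer anneals to the top strand over positions 185–198, i.e. to TGCTGTACCGCTCT.
Its sequence written 5'→3' is the reverse complement: AGAGCGGTACAGCA.

5'-AGAGCGGTACAGCA-3'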